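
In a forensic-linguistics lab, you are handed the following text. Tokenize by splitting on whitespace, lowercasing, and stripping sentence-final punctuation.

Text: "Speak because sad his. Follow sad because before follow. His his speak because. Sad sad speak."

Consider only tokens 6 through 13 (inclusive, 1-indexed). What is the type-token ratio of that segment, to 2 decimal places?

0.75

Segment tokens 6–13: sad, because, before, follow, his, his, speak, because
Segment N = 8, segment V = 6.
TTR = 6 / 8 = 0.75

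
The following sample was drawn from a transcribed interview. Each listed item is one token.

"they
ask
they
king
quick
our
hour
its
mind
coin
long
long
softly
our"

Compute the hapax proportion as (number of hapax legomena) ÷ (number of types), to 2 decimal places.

0.73

Frequencies: they:2, our:2, long:2, ask:1, king:1, quick:1, hour:1, its:1, mind:1, coin:1, softly:1
Hapax count = 8; type count = 11.
Ratio = 8 / 11 = 0.73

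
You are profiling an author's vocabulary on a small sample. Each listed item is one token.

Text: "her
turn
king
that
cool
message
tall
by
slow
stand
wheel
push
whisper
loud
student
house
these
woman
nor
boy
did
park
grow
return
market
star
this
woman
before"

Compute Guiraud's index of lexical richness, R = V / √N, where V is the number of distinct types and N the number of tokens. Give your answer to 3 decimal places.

5.199

N = 29, V = 28.
√N = 5.385165
R = 28 / 5.385165 = 5.199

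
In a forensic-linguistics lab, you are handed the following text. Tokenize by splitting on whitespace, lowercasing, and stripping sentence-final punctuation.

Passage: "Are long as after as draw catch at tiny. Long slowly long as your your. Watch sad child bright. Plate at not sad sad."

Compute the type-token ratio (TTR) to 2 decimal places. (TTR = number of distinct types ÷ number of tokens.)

N = 24 tokens, V = 16 types.
TTR = V / N = 16 / 24 = 0.67

0.67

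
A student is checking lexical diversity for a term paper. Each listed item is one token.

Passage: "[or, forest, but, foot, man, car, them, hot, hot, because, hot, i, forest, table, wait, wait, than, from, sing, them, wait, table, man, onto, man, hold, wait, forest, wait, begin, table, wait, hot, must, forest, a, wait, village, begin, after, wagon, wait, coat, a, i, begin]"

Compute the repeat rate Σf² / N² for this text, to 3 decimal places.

0.071

Frequencies: wait:8, forest:4, hot:4, man:3, table:3, begin:3, them:2, i:2, a:2, or:1, but:1, foot:1, car:1, because:1, than:1, from:1, sing:1, onto:1, hold:1, must:1, … (4 more, each freq 1)
Σf² = 150; N² = 2116
Repeat rate = 150 / 2116 = 0.071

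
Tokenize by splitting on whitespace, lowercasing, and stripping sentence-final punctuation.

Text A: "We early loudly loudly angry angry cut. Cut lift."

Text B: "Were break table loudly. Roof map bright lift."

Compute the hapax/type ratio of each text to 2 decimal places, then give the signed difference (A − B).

A: hapax=3, V=6, ratio=0.50
B: hapax=8, V=8, ratio=1.00
Difference = 0.50 − 1.00 = -0.50

-0.50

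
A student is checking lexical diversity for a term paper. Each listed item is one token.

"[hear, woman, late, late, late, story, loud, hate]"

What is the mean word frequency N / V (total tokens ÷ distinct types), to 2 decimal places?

1.33

N = 8 tokens, V = 6 types.
Mean frequency = N / V = 8 / 6 = 1.33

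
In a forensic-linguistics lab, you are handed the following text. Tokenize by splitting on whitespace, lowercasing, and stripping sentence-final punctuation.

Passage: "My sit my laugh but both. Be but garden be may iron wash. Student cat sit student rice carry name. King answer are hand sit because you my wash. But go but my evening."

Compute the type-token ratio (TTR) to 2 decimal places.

0.68

N = 34 tokens, V = 23 types.
TTR = V / N = 23 / 34 = 0.68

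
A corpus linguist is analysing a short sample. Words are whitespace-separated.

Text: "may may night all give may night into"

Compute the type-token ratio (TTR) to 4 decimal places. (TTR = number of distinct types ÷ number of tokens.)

N = 8 tokens, V = 5 types.
TTR = V / N = 5 / 8 = 0.6250

0.6250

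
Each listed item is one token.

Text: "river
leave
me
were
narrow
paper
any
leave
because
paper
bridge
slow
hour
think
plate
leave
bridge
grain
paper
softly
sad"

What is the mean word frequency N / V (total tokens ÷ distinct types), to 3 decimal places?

1.313

N = 21 tokens, V = 16 types.
Mean frequency = N / V = 21 / 16 = 1.313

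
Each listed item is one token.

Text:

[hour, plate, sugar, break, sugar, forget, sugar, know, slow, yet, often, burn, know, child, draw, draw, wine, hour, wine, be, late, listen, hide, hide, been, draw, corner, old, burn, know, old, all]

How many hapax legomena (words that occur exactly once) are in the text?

13

Frequencies: sugar:3, know:3, draw:3, hour:2, burn:2, wine:2, hide:2, old:2, plate:1, break:1, forget:1, slow:1, yet:1, often:1, child:1, be:1, late:1, listen:1, been:1, corner:1, … (1 more, each freq 1)
Hapax (freq=1): all, be, been, break, child, corner, forget, late, listen, often, plate, slow, yet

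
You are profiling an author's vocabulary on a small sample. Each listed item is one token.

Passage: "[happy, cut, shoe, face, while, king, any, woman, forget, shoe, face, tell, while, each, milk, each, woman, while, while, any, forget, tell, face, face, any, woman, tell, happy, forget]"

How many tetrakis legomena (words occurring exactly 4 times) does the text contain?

2

Frequencies: face:4, while:4, any:3, woman:3, forget:3, tell:3, happy:2, shoe:2, each:2, cut:1, king:1, milk:1
Words with frequency 4: face, while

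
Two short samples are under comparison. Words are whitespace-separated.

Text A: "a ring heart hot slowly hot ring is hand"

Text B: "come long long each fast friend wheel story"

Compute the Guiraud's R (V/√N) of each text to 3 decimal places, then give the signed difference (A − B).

A: V=7, N=9, R=2.333
B: V=7, N=8, R=2.475
Difference = 2.333 − 2.475 = -0.142

-0.142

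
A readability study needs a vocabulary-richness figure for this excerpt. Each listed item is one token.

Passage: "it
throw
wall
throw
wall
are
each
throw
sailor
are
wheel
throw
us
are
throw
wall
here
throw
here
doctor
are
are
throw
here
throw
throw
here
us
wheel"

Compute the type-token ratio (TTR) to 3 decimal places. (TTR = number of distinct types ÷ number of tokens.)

N = 29 tokens, V = 10 types.
TTR = V / N = 10 / 29 = 0.345

0.345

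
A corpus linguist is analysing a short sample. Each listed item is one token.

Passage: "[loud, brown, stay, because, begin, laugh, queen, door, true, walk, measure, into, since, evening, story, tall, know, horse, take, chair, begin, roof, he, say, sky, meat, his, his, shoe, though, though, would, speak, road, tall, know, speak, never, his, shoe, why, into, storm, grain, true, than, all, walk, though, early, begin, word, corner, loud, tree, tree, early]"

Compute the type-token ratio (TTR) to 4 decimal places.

0.7193

N = 57 tokens, V = 41 types.
TTR = V / N = 41 / 57 = 0.7193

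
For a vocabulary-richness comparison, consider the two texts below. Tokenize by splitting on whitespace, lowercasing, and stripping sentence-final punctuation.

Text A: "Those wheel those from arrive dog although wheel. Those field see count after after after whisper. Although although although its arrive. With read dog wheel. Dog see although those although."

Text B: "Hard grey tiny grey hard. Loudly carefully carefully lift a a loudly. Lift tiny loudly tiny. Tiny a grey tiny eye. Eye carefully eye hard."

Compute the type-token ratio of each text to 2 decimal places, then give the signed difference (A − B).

TTR(A) = 14/30 = 0.47
TTR(B) = 8/25 = 0.32
Difference = 0.47 − 0.32 = 0.15

0.15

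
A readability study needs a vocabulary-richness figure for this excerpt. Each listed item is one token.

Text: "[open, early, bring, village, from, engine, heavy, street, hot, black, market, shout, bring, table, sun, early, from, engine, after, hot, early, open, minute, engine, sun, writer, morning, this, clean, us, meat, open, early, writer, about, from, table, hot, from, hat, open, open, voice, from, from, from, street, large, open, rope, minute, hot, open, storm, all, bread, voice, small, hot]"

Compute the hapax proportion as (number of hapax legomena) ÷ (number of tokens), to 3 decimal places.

0.322

Frequencies: open:7, from:7, hot:5, early:4, engine:3, bring:2, street:2, table:2, sun:2, minute:2, writer:2, voice:2, village:1, heavy:1, black:1, market:1, shout:1, after:1, morning:1, this:1, … (11 more, each freq 1)
Hapax count = 19; token count = 59.
Ratio = 19 / 59 = 0.322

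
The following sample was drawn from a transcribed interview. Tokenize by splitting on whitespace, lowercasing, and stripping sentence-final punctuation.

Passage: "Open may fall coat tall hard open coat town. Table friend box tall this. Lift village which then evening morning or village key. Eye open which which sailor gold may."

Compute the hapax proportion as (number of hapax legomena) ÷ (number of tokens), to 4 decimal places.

Frequencies: open:3, which:3, may:2, coat:2, tall:2, village:2, fall:1, hard:1, town:1, table:1, friend:1, box:1, this:1, lift:1, then:1, evening:1, morning:1, or:1, key:1, eye:1, … (2 more, each freq 1)
Hapax count = 16; token count = 30.
Ratio = 16 / 30 = 0.5333

0.5333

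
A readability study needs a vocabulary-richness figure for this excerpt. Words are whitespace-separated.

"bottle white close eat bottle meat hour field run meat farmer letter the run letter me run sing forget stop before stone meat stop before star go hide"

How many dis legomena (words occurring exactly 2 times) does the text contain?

4

Frequencies: meat:3, run:3, bottle:2, letter:2, stop:2, before:2, white:1, close:1, eat:1, hour:1, field:1, farmer:1, the:1, me:1, sing:1, forget:1, stone:1, star:1, go:1, hide:1
Words with frequency 2: before, bottle, letter, stop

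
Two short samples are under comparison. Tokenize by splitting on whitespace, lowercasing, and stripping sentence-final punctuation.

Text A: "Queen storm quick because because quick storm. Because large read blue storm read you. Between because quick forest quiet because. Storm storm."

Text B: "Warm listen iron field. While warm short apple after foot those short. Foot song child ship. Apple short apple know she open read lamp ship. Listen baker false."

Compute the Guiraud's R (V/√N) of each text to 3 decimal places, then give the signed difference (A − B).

A: V=11, N=22, R=2.345
B: V=20, N=28, R=3.780
Difference = 2.345 − 3.780 = -1.435

-1.435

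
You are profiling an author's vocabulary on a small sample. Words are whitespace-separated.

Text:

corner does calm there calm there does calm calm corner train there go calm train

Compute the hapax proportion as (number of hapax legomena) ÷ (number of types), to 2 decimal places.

0.17

Frequencies: calm:5, there:3, corner:2, does:2, train:2, go:1
Hapax count = 1; type count = 6.
Ratio = 1 / 6 = 0.17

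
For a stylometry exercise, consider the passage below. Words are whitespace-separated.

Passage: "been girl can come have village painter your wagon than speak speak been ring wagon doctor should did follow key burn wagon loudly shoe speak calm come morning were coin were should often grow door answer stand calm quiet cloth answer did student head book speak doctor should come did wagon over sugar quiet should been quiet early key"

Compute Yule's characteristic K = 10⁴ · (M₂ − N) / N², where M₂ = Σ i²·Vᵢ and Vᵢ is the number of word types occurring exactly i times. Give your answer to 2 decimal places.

Frequencies: wagon:4, speak:4, should:4, been:3, come:3, did:3, quiet:3, doctor:2, key:2, calm:2, were:2, answer:2, girl:1, can:1, have:1, village:1, painter:1, your:1, than:1, ring:1, … (17 more, each freq 1)
N = 59. Frequency spectrum: V_1=25, V_2=5, V_3=4, V_4=3
M₂ = 1²·25 + 2²·5 + 3²·4 + 4²·3 = 129
K = 10000 × (129 − 59) / 59² = 201.09

201.09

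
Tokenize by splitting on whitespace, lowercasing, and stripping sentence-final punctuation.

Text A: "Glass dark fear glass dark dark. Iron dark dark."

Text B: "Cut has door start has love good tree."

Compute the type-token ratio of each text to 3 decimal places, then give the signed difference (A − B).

-0.431

TTR(A) = 4/9 = 0.444
TTR(B) = 7/8 = 0.875
Difference = 0.444 − 0.875 = -0.431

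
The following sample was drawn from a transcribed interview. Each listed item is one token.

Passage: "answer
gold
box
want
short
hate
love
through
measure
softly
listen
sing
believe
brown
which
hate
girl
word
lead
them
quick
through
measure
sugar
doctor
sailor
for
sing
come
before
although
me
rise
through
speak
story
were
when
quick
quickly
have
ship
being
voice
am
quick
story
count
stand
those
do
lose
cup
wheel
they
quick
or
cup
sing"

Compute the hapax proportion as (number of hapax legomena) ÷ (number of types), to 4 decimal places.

0.8542

Frequencies: quick:4, through:3, sing:3, hate:2, measure:2, story:2, cup:2, answer:1, gold:1, box:1, want:1, short:1, love:1, softly:1, listen:1, believe:1, brown:1, which:1, girl:1, word:1, … (28 more, each freq 1)
Hapax count = 41; type count = 48.
Ratio = 41 / 48 = 0.8542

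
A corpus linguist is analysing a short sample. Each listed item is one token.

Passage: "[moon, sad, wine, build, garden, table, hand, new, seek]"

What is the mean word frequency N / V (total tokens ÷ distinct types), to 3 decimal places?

N = 9 tokens, V = 9 types.
Mean frequency = N / V = 9 / 9 = 1.000

1.000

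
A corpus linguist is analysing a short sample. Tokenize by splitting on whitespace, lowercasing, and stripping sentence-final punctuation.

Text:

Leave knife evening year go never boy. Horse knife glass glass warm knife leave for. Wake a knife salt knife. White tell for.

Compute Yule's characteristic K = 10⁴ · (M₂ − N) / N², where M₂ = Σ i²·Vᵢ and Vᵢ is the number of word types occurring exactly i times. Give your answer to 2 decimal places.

491.49

Frequencies: knife:5, leave:2, glass:2, for:2, evening:1, year:1, go:1, never:1, boy:1, horse:1, warm:1, wake:1, a:1, salt:1, white:1, tell:1
N = 23. Frequency spectrum: V_1=12, V_2=3, V_5=1
M₂ = 1²·12 + 2²·3 + 5²·1 = 49
K = 10000 × (49 − 23) / 23² = 491.49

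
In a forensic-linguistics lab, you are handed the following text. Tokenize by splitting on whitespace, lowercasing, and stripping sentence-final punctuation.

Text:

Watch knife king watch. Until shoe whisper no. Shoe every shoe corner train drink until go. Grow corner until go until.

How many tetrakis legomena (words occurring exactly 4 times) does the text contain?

1

Frequencies: until:4, shoe:3, watch:2, corner:2, go:2, knife:1, king:1, whisper:1, no:1, every:1, train:1, drink:1, grow:1
Words with frequency 4: until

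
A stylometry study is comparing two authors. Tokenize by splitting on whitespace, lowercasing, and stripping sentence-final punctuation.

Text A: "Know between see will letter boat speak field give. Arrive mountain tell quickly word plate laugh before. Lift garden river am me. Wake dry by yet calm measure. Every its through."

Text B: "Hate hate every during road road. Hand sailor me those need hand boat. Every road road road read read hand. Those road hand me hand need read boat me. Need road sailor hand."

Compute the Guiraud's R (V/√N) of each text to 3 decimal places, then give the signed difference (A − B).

3.653

A: V=31, N=31, R=5.568
B: V=11, N=33, R=1.915
Difference = 5.568 − 1.915 = 3.653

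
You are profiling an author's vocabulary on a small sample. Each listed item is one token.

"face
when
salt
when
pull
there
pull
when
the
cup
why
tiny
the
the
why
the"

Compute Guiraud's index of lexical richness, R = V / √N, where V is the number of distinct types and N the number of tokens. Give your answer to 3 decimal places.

N = 16, V = 9.
√N = 4.000000
R = 9 / 4.000000 = 2.250

2.250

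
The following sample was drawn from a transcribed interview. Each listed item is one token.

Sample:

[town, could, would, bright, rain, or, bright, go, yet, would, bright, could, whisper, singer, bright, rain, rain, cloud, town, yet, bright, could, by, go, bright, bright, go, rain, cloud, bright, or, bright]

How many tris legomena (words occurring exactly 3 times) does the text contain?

Frequencies: bright:9, rain:4, could:3, go:3, town:2, would:2, or:2, yet:2, cloud:2, whisper:1, singer:1, by:1
Words with frequency 3: could, go

2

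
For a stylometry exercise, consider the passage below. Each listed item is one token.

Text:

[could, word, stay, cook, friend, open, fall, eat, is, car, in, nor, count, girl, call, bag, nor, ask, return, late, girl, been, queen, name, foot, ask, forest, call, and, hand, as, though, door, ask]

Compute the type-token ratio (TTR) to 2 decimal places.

N = 34 tokens, V = 29 types.
TTR = V / N = 29 / 34 = 0.85

0.85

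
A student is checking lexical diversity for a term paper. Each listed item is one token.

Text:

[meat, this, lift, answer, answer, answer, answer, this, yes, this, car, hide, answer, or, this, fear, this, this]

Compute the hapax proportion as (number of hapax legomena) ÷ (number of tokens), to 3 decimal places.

0.389

Frequencies: this:6, answer:5, meat:1, lift:1, yes:1, car:1, hide:1, or:1, fear:1
Hapax count = 7; token count = 18.
Ratio = 7 / 18 = 0.389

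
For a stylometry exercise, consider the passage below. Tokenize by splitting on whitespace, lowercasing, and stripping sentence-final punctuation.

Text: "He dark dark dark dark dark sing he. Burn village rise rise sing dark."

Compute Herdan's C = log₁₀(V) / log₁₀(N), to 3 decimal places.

0.679

N = 14, V = 6.
log₁₀(V) = 0.778151, log₁₀(N) = 1.146128
C = 0.778151 / 1.146128 = 0.679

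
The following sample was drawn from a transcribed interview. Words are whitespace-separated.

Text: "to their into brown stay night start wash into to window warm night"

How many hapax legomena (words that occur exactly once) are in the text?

Frequencies: to:2, into:2, night:2, their:1, brown:1, stay:1, start:1, wash:1, window:1, warm:1
Hapax (freq=1): brown, start, stay, their, warm, wash, window

7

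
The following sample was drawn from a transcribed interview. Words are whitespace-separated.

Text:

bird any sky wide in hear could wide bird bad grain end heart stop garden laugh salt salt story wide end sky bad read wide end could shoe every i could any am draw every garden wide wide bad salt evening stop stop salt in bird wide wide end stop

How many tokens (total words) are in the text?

50

Tokens: bird, any, sky, wide, in, hear, could, wide, bird, bad, grain, end, heart, stop, garden, laugh, salt, salt, story, wide, end, sky, bad, read, wide, end, could, shoe, every, i, could, any, am, draw, every, garden, wide, wide, bad, salt, evening, stop, stop, salt, in, bird, wide, wide, end, stop
N = 50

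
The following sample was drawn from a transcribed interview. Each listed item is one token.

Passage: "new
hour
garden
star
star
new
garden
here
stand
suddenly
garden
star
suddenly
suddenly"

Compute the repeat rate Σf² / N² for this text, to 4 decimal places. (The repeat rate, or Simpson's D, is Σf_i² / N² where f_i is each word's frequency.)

Frequencies: garden:3, star:3, suddenly:3, new:2, hour:1, here:1, stand:1
Σf² = 34; N² = 196
Repeat rate = 34 / 196 = 0.1735

0.1735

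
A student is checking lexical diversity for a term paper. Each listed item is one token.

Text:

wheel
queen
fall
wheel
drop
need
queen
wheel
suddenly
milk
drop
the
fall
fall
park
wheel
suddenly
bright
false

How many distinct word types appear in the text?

11

Distinct types: {bright, drop, fall, false, milk, need, park, queen, suddenly, the, wheel}
V = 11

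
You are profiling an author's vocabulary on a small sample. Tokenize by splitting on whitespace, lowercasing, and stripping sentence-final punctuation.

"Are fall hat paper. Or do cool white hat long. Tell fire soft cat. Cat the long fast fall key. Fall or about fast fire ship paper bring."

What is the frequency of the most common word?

3

Frequencies: fall:3, hat:2, paper:2, or:2, long:2, fire:2, cat:2, fast:2, are:1, do:1, cool:1, white:1, tell:1, soft:1, the:1, key:1, about:1, ship:1, bring:1
Most common: 'fall' with frequency 3.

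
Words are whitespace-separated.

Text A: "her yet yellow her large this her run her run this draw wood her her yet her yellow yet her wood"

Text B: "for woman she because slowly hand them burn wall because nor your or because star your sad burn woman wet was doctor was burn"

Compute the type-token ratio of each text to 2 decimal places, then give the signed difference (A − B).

-0.33

TTR(A) = 8/21 = 0.38
TTR(B) = 17/24 = 0.71
Difference = 0.38 − 0.71 = -0.33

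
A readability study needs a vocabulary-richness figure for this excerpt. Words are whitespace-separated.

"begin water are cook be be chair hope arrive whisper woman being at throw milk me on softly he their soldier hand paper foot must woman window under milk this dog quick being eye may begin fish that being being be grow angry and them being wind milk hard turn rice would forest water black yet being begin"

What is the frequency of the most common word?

6

Frequencies: being:6, begin:3, be:3, milk:3, water:2, woman:2, are:1, cook:1, chair:1, hope:1, arrive:1, whisper:1, at:1, throw:1, me:1, on:1, softly:1, he:1, their:1, soldier:1, … (25 more, each freq 1)
Most common: 'being' with frequency 6.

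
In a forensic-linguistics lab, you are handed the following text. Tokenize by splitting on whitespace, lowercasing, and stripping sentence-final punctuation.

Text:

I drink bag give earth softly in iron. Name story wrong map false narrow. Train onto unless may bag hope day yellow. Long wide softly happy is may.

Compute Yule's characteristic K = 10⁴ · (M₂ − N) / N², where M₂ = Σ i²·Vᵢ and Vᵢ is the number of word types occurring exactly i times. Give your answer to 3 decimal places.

76.531

Frequencies: bag:2, softly:2, may:2, i:1, drink:1, give:1, earth:1, in:1, iron:1, name:1, story:1, wrong:1, map:1, false:1, narrow:1, train:1, onto:1, unless:1, hope:1, day:1, … (5 more, each freq 1)
N = 28. Frequency spectrum: V_1=22, V_2=3
M₂ = 1²·22 + 2²·3 = 34
K = 10000 × (34 − 28) / 28² = 76.531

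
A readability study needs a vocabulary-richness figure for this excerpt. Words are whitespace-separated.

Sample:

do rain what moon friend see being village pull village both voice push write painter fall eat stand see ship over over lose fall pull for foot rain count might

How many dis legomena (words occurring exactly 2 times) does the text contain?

Frequencies: rain:2, see:2, village:2, pull:2, fall:2, over:2, do:1, what:1, moon:1, friend:1, being:1, both:1, voice:1, push:1, write:1, painter:1, eat:1, stand:1, ship:1, lose:1, … (4 more, each freq 1)
Words with frequency 2: fall, over, pull, rain, see, village

6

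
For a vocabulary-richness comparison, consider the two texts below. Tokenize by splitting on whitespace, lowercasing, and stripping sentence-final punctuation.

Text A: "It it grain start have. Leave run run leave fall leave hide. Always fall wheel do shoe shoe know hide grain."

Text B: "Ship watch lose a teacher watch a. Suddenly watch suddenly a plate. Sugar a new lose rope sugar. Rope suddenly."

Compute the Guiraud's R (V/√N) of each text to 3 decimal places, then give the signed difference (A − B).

A: V=13, N=21, R=2.837
B: V=10, N=20, R=2.236
Difference = 2.837 − 2.236 = 0.601

0.601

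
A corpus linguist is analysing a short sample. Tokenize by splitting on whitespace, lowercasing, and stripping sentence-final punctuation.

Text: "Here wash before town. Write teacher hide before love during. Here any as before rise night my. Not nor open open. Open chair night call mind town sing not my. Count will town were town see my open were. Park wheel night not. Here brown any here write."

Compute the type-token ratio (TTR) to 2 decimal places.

0.58

N = 48 tokens, V = 28 types.
TTR = V / N = 28 / 48 = 0.58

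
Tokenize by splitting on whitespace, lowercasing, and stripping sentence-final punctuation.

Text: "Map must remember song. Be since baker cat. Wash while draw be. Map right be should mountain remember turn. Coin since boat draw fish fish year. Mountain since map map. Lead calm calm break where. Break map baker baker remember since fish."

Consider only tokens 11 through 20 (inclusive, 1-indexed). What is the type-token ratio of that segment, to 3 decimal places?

0.900

Segment tokens 11–20: draw, be, map, right, be, should, mountain, remember, turn, coin
Segment N = 10, segment V = 9.
TTR = 9 / 10 = 0.900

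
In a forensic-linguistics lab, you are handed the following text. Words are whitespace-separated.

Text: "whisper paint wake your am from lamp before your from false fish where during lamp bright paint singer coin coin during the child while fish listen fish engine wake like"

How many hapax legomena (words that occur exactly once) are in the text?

13

Frequencies: fish:3, paint:2, wake:2, your:2, from:2, lamp:2, during:2, coin:2, whisper:1, am:1, before:1, false:1, where:1, bright:1, singer:1, the:1, child:1, while:1, listen:1, engine:1, … (1 more, each freq 1)
Hapax (freq=1): am, before, bright, child, engine, false, like, listen, singer, the, where, while, whisper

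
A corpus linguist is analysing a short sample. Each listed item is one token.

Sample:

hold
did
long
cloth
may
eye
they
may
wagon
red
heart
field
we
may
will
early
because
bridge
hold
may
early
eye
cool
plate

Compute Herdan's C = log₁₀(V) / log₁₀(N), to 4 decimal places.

0.9095

N = 24, V = 18.
log₁₀(V) = 1.255273, log₁₀(N) = 1.380211
C = 1.255273 / 1.380211 = 0.9095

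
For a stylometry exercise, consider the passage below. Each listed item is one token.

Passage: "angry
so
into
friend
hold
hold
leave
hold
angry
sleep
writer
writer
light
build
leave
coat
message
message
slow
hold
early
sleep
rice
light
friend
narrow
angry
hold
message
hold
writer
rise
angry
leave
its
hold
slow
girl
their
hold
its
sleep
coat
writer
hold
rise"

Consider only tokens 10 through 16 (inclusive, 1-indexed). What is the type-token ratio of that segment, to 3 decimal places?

Segment tokens 10–16: sleep, writer, writer, light, build, leave, coat
Segment N = 7, segment V = 6.
TTR = 6 / 7 = 0.857

0.857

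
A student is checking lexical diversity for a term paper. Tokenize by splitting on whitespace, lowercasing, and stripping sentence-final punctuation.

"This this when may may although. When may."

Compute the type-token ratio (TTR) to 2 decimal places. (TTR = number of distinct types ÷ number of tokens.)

0.50

N = 8 tokens, V = 4 types.
TTR = V / N = 4 / 8 = 0.50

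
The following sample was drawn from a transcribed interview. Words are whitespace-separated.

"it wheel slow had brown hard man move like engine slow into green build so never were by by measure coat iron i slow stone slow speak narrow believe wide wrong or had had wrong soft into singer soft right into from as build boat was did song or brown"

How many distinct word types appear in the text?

37

Distinct types: {as, believe, boat, brown, build, by, coat, did, engine, from, green, had, hard, i, into, iron, it, like, man, measure, move, narrow, never, or, right, singer, slow, so, soft, song, speak, stone, was, were, wheel, wide, wrong}
V = 37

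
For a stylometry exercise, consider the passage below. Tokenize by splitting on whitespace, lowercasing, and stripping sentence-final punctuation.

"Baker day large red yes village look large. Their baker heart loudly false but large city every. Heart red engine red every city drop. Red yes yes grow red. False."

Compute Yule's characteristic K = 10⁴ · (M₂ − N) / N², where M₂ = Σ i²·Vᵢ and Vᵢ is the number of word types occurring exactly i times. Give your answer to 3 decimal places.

466.667

Frequencies: red:5, large:3, yes:3, baker:2, heart:2, false:2, city:2, every:2, day:1, village:1, look:1, their:1, loudly:1, but:1, engine:1, drop:1, grow:1
N = 30. Frequency spectrum: V_1=9, V_2=5, V_3=2, V_5=1
M₂ = 1²·9 + 2²·5 + 3²·2 + 5²·1 = 72
K = 10000 × (72 − 30) / 30² = 466.667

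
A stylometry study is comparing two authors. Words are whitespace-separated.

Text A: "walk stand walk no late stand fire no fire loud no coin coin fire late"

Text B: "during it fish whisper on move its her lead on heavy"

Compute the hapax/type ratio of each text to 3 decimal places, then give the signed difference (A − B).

A: hapax=1, V=7, ratio=0.143
B: hapax=9, V=10, ratio=0.900
Difference = 0.143 − 0.900 = -0.757

-0.757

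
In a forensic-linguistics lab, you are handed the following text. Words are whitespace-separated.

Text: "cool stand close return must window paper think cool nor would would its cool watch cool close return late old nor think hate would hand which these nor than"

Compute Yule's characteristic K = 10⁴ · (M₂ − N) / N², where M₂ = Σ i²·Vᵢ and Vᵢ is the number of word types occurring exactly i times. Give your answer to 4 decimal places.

Frequencies: cool:4, nor:3, would:3, close:2, return:2, think:2, stand:1, must:1, window:1, paper:1, its:1, watch:1, late:1, old:1, hate:1, hand:1, which:1, these:1, than:1
N = 29. Frequency spectrum: V_1=13, V_2=3, V_3=2, V_4=1
M₂ = 1²·13 + 2²·3 + 3²·2 + 4²·1 = 59
K = 10000 × (59 − 29) / 29² = 356.7182

356.7182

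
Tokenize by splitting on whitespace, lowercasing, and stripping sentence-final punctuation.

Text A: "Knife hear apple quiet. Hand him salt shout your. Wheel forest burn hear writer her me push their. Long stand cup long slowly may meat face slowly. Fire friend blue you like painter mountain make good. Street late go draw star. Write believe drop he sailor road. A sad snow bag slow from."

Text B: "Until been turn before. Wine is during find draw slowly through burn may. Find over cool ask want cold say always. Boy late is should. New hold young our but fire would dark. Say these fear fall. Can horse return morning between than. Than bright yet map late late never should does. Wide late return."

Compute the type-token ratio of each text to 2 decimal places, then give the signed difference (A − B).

TTR(A) = 50/53 = 0.94
TTR(B) = 46/55 = 0.84
Difference = 0.94 − 0.84 = 0.10

0.10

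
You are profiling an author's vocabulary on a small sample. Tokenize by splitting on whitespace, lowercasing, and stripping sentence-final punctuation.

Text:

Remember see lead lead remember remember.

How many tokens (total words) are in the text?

6

Tokens: remember, see, lead, lead, remember, remember
N = 6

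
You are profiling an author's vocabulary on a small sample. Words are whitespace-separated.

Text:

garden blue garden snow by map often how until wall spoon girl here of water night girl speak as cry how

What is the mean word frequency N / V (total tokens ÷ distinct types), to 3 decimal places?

1.167

N = 21 tokens, V = 18 types.
Mean frequency = N / V = 21 / 18 = 1.167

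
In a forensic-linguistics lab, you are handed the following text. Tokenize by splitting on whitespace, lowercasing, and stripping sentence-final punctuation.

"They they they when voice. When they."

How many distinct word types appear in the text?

Distinct types: {they, voice, when}
V = 3

3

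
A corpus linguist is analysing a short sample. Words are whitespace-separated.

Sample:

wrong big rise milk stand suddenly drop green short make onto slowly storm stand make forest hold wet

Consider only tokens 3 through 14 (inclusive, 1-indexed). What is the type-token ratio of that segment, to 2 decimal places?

0.92

Segment tokens 3–14: rise, milk, stand, suddenly, drop, green, short, make, onto, slowly, storm, stand
Segment N = 12, segment V = 11.
TTR = 11 / 12 = 0.92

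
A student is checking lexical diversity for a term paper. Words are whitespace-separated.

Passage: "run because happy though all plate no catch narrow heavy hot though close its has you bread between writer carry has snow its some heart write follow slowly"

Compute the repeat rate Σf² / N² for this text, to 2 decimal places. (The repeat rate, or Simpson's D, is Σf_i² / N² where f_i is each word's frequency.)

Frequencies: though:2, its:2, has:2, run:1, because:1, happy:1, all:1, plate:1, no:1, catch:1, narrow:1, heavy:1, hot:1, close:1, you:1, bread:1, between:1, writer:1, carry:1, snow:1, … (5 more, each freq 1)
Σf² = 34; N² = 784
Repeat rate = 34 / 784 = 0.04

0.04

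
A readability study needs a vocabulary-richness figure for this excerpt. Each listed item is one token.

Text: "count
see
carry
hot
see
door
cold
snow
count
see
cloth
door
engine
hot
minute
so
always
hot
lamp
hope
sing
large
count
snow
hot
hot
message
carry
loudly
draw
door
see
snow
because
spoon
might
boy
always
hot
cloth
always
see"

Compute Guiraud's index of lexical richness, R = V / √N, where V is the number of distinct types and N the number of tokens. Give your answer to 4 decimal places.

N = 42, V = 23.
√N = 6.480741
R = 23 / 6.480741 = 3.5490

3.5490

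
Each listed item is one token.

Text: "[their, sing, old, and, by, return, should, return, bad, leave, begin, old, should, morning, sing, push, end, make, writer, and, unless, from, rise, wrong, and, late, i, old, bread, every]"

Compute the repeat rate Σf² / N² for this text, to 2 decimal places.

Frequencies: old:3, and:3, sing:2, return:2, should:2, their:1, by:1, bad:1, leave:1, begin:1, morning:1, push:1, end:1, make:1, writer:1, unless:1, from:1, rise:1, wrong:1, late:1, … (3 more, each freq 1)
Σf² = 48; N² = 900
Repeat rate = 48 / 900 = 0.05

0.05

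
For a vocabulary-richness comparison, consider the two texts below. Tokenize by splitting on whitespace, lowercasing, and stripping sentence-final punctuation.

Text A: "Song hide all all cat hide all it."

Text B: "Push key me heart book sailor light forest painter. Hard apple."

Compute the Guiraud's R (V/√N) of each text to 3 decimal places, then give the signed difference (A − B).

-1.549

A: V=5, N=8, R=1.768
B: V=11, N=11, R=3.317
Difference = 1.768 − 3.317 = -1.549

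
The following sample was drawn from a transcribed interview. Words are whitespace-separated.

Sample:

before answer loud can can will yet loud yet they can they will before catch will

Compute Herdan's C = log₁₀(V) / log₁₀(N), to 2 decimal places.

0.75

N = 16, V = 8.
log₁₀(V) = 0.903090, log₁₀(N) = 1.204120
C = 0.903090 / 1.204120 = 0.75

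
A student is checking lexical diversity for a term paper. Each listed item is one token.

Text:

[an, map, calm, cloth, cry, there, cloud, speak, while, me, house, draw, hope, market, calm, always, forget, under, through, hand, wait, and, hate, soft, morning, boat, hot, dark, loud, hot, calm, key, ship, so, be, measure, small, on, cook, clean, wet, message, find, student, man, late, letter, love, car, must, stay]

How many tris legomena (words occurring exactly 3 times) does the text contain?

Frequencies: calm:3, hot:2, an:1, map:1, cloth:1, cry:1, there:1, cloud:1, speak:1, while:1, me:1, house:1, draw:1, hope:1, market:1, always:1, forget:1, under:1, through:1, hand:1, … (28 more, each freq 1)
Words with frequency 3: calm

1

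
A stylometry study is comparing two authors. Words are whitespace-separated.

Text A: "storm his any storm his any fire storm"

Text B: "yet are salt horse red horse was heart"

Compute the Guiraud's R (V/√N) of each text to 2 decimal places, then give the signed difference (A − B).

A: V=4, N=8, R=1.41
B: V=7, N=8, R=2.47
Difference = 1.41 − 2.47 = -1.06

-1.06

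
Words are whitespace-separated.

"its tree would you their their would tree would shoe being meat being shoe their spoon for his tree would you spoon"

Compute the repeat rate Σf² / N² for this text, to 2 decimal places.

Frequencies: would:4, tree:3, their:3, you:2, shoe:2, being:2, spoon:2, its:1, meat:1, for:1, his:1
Σf² = 54; N² = 484
Repeat rate = 54 / 484 = 0.11

0.11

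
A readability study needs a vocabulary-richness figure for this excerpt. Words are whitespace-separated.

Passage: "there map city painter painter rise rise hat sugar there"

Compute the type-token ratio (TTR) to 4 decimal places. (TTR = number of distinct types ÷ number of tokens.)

N = 10 tokens, V = 7 types.
TTR = V / N = 7 / 10 = 0.7000

0.7000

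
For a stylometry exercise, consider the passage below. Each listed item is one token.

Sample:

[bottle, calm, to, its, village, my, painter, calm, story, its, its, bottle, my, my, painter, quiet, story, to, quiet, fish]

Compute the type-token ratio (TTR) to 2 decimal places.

0.50

N = 20 tokens, V = 10 types.
TTR = V / N = 10 / 20 = 0.50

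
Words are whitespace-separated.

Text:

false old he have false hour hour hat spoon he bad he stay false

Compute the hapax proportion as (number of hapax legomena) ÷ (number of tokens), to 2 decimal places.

Frequencies: false:3, he:3, hour:2, old:1, have:1, hat:1, spoon:1, bad:1, stay:1
Hapax count = 6; token count = 14.
Ratio = 6 / 14 = 0.43

0.43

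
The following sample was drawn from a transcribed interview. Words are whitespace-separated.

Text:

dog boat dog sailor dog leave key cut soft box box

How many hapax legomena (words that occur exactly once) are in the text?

Frequencies: dog:3, box:2, boat:1, sailor:1, leave:1, key:1, cut:1, soft:1
Hapax (freq=1): boat, cut, key, leave, sailor, soft

6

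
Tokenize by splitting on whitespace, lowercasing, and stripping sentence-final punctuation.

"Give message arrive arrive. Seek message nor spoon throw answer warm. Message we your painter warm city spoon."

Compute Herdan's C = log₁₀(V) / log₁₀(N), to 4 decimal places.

0.8874

N = 18, V = 13.
log₁₀(V) = 1.113943, log₁₀(N) = 1.255273
C = 1.113943 / 1.255273 = 0.8874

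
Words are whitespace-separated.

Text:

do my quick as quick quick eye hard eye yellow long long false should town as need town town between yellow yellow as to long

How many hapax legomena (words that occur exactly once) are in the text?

Frequencies: quick:3, as:3, yellow:3, long:3, town:3, eye:2, do:1, my:1, hard:1, false:1, should:1, need:1, between:1, to:1
Hapax (freq=1): between, do, false, hard, my, need, should, to

8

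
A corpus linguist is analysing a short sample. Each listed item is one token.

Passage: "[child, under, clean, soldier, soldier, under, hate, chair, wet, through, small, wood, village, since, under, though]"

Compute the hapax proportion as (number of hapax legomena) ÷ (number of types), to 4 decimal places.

Frequencies: under:3, soldier:2, child:1, clean:1, hate:1, chair:1, wet:1, through:1, small:1, wood:1, village:1, since:1, though:1
Hapax count = 11; type count = 13.
Ratio = 11 / 13 = 0.8462

0.8462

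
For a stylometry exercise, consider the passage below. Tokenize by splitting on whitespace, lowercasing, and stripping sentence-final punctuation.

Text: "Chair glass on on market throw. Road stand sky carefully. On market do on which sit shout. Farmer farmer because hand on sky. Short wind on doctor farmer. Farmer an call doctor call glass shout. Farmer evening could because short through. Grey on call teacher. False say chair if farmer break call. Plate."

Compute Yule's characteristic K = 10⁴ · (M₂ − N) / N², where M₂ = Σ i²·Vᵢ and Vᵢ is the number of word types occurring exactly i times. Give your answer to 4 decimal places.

Frequencies: on:7, farmer:6, call:4, chair:2, glass:2, market:2, sky:2, shout:2, because:2, short:2, doctor:2, throw:1, road:1, stand:1, carefully:1, do:1, which:1, sit:1, hand:1, wind:1, … (11 more, each freq 1)
N = 53. Frequency spectrum: V_1=20, V_2=8, V_4=1, V_6=1, V_7=1
M₂ = 1²·20 + 2²·8 + 4²·1 + 6²·1 + 7²·1 = 153
K = 10000 × (153 − 53) / 53² = 355.9986

355.9986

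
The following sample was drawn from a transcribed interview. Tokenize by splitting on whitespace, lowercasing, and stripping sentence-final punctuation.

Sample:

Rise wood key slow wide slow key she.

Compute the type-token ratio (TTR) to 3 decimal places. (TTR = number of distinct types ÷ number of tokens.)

0.750

N = 8 tokens, V = 6 types.
TTR = V / N = 6 / 8 = 0.750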